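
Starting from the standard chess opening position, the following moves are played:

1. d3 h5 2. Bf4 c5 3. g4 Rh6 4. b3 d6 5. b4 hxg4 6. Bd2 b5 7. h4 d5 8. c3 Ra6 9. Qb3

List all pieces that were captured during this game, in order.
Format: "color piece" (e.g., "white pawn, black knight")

Tracking captures:
  hxg4: captured white pawn

white pawn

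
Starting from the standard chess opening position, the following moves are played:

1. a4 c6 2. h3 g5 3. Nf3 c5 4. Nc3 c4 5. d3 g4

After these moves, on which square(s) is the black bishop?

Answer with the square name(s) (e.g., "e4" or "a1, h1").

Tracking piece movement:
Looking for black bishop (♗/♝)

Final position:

  a b c d e f g h
  ─────────────────
8│♜ ♞ ♝ ♛ ♚ ♝ ♞ ♜│8
7│♟ ♟ · ♟ ♟ ♟ · ♟│7
6│· · · · · · · ·│6
5│· · · · · · · ·│5
4│♙ · ♟ · · · ♟ ·│4
3│· · ♘ ♙ · ♘ · ♙│3
2│· ♙ ♙ · ♙ ♙ ♙ ·│2
1│♖ · ♗ ♕ ♔ ♗ · ♖│1
  ─────────────────
  a b c d e f g h


c8, f8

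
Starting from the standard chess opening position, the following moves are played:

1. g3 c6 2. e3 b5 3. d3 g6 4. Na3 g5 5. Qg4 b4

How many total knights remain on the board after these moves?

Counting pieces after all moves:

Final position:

  a b c d e f g h
  ─────────────────
8│♜ ♞ ♝ ♛ ♚ ♝ ♞ ♜│8
7│♟ · · ♟ ♟ ♟ · ♟│7
6│· · ♟ · · · · ·│6
5│· · · · · · ♟ ·│5
4│· ♟ · · · · ♕ ·│4
3│♘ · · ♙ ♙ · ♙ ·│3
2│♙ ♙ ♙ · · ♙ · ♙│2
1│♖ · ♗ · ♔ ♗ ♘ ♖│1
  ─────────────────
  a b c d e f g h


4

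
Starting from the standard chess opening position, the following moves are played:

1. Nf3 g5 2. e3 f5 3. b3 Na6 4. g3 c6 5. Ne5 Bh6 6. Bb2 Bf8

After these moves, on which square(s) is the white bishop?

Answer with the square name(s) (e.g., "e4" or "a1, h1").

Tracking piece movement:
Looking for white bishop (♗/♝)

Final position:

  a b c d e f g h
  ─────────────────
8│♜ · ♝ ♛ ♚ ♝ ♞ ♜│8
7│♟ ♟ · ♟ ♟ · · ♟│7
6│♞ · ♟ · · · · ·│6
5│· · · · ♘ ♟ ♟ ·│5
4│· · · · · · · ·│4
3│· ♙ · · ♙ · ♙ ·│3
2│♙ ♗ ♙ ♙ · ♙ · ♙│2
1│♖ ♘ · ♕ ♔ ♗ · ♖│1
  ─────────────────
  a b c d e f g h


b2, f1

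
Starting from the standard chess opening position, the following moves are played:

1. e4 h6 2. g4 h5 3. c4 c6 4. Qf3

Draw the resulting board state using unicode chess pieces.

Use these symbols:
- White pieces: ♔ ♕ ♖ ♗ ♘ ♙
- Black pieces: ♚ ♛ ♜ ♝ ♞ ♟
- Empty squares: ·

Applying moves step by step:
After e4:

♜ ♞ ♝ ♛ ♚ ♝ ♞ ♜
♟ ♟ ♟ ♟ ♟ ♟ ♟ ♟
· · · · · · · ·
· · · · · · · ·
· · · · ♙ · · ·
· · · · · · · ·
♙ ♙ ♙ ♙ · ♙ ♙ ♙
♖ ♘ ♗ ♕ ♔ ♗ ♘ ♖


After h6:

♜ ♞ ♝ ♛ ♚ ♝ ♞ ♜
♟ ♟ ♟ ♟ ♟ ♟ ♟ ·
· · · · · · · ♟
· · · · · · · ·
· · · · ♙ · · ·
· · · · · · · ·
♙ ♙ ♙ ♙ · ♙ ♙ ♙
♖ ♘ ♗ ♕ ♔ ♗ ♘ ♖


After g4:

♜ ♞ ♝ ♛ ♚ ♝ ♞ ♜
♟ ♟ ♟ ♟ ♟ ♟ ♟ ·
· · · · · · · ♟
· · · · · · · ·
· · · · ♙ · ♙ ·
· · · · · · · ·
♙ ♙ ♙ ♙ · ♙ · ♙
♖ ♘ ♗ ♕ ♔ ♗ ♘ ♖


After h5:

♜ ♞ ♝ ♛ ♚ ♝ ♞ ♜
♟ ♟ ♟ ♟ ♟ ♟ ♟ ·
· · · · · · · ·
· · · · · · · ♟
· · · · ♙ · ♙ ·
· · · · · · · ·
♙ ♙ ♙ ♙ · ♙ · ♙
♖ ♘ ♗ ♕ ♔ ♗ ♘ ♖


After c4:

♜ ♞ ♝ ♛ ♚ ♝ ♞ ♜
♟ ♟ ♟ ♟ ♟ ♟ ♟ ·
· · · · · · · ·
· · · · · · · ♟
· · ♙ · ♙ · ♙ ·
· · · · · · · ·
♙ ♙ · ♙ · ♙ · ♙
♖ ♘ ♗ ♕ ♔ ♗ ♘ ♖


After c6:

♜ ♞ ♝ ♛ ♚ ♝ ♞ ♜
♟ ♟ · ♟ ♟ ♟ ♟ ·
· · ♟ · · · · ·
· · · · · · · ♟
· · ♙ · ♙ · ♙ ·
· · · · · · · ·
♙ ♙ · ♙ · ♙ · ♙
♖ ♘ ♗ ♕ ♔ ♗ ♘ ♖


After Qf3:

♜ ♞ ♝ ♛ ♚ ♝ ♞ ♜
♟ ♟ · ♟ ♟ ♟ ♟ ·
· · ♟ · · · · ·
· · · · · · · ♟
· · ♙ · ♙ · ♙ ·
· · · · · ♕ · ·
♙ ♙ · ♙ · ♙ · ♙
♖ ♘ ♗ · ♔ ♗ ♘ ♖



  a b c d e f g h
  ─────────────────
8│♜ ♞ ♝ ♛ ♚ ♝ ♞ ♜│8
7│♟ ♟ · ♟ ♟ ♟ ♟ ·│7
6│· · ♟ · · · · ·│6
5│· · · · · · · ♟│5
4│· · ♙ · ♙ · ♙ ·│4
3│· · · · · ♕ · ·│3
2│♙ ♙ · ♙ · ♙ · ♙│2
1│♖ ♘ ♗ · ♔ ♗ ♘ ♖│1
  ─────────────────
  a b c d e f g h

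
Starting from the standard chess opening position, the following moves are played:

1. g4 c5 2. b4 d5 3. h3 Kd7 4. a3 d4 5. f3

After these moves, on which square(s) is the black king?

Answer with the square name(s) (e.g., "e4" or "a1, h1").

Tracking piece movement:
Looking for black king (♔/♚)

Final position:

  a b c d e f g h
  ─────────────────
8│♜ ♞ ♝ ♛ · ♝ ♞ ♜│8
7│♟ ♟ · ♚ ♟ ♟ ♟ ♟│7
6│· · · · · · · ·│6
5│· · ♟ · · · · ·│5
4│· ♙ · ♟ · · ♙ ·│4
3│♙ · · · · ♙ · ♙│3
2│· · ♙ ♙ ♙ · · ·│2
1│♖ ♘ ♗ ♕ ♔ ♗ ♘ ♖│1
  ─────────────────
  a b c d e f g h


d7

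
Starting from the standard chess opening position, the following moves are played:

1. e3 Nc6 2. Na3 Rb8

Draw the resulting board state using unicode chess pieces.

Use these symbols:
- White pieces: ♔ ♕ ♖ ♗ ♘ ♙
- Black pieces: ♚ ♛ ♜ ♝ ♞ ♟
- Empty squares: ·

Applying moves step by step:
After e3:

♜ ♞ ♝ ♛ ♚ ♝ ♞ ♜
♟ ♟ ♟ ♟ ♟ ♟ ♟ ♟
· · · · · · · ·
· · · · · · · ·
· · · · · · · ·
· · · · ♙ · · ·
♙ ♙ ♙ ♙ · ♙ ♙ ♙
♖ ♘ ♗ ♕ ♔ ♗ ♘ ♖


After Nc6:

♜ · ♝ ♛ ♚ ♝ ♞ ♜
♟ ♟ ♟ ♟ ♟ ♟ ♟ ♟
· · ♞ · · · · ·
· · · · · · · ·
· · · · · · · ·
· · · · ♙ · · ·
♙ ♙ ♙ ♙ · ♙ ♙ ♙
♖ ♘ ♗ ♕ ♔ ♗ ♘ ♖


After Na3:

♜ · ♝ ♛ ♚ ♝ ♞ ♜
♟ ♟ ♟ ♟ ♟ ♟ ♟ ♟
· · ♞ · · · · ·
· · · · · · · ·
· · · · · · · ·
♘ · · · ♙ · · ·
♙ ♙ ♙ ♙ · ♙ ♙ ♙
♖ · ♗ ♕ ♔ ♗ ♘ ♖


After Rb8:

· ♜ ♝ ♛ ♚ ♝ ♞ ♜
♟ ♟ ♟ ♟ ♟ ♟ ♟ ♟
· · ♞ · · · · ·
· · · · · · · ·
· · · · · · · ·
♘ · · · ♙ · · ·
♙ ♙ ♙ ♙ · ♙ ♙ ♙
♖ · ♗ ♕ ♔ ♗ ♘ ♖



  a b c d e f g h
  ─────────────────
8│· ♜ ♝ ♛ ♚ ♝ ♞ ♜│8
7│♟ ♟ ♟ ♟ ♟ ♟ ♟ ♟│7
6│· · ♞ · · · · ·│6
5│· · · · · · · ·│5
4│· · · · · · · ·│4
3│♘ · · · ♙ · · ·│3
2│♙ ♙ ♙ ♙ · ♙ ♙ ♙│2
1│♖ · ♗ ♕ ♔ ♗ ♘ ♖│1
  ─────────────────
  a b c d e f g h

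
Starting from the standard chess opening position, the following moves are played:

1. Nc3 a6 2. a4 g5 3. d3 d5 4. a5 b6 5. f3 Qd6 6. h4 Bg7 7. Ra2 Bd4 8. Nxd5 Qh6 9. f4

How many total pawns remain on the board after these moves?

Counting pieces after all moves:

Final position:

  a b c d e f g h
  ─────────────────
8│♜ ♞ ♝ · ♚ · ♞ ♜│8
7│· · ♟ · ♟ ♟ · ♟│7
6│♟ ♟ · · · · · ♛│6
5│♙ · · ♘ · · ♟ ·│5
4│· · · ♝ · ♙ · ♙│4
3│· · · ♙ · · · ·│3
2│♖ ♙ ♙ · ♙ · ♙ ·│2
1│· · ♗ ♕ ♔ ♗ ♘ ♖│1
  ─────────────────
  a b c d e f g h


15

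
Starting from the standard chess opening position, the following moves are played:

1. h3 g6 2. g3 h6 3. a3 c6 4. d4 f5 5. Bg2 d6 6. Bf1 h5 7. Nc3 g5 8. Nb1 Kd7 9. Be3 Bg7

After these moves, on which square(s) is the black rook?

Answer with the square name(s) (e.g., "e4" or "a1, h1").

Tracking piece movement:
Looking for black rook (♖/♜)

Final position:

  a b c d e f g h
  ─────────────────
8│♜ ♞ ♝ ♛ · · ♞ ♜│8
7│♟ ♟ · ♚ ♟ · ♝ ·│7
6│· · ♟ ♟ · · · ·│6
5│· · · · · ♟ ♟ ♟│5
4│· · · ♙ · · · ·│4
3│♙ · · · ♗ · ♙ ♙│3
2│· ♙ ♙ · ♙ ♙ · ·│2
1│♖ ♘ · ♕ ♔ ♗ ♘ ♖│1
  ─────────────────
  a b c d e f g h


a8, h8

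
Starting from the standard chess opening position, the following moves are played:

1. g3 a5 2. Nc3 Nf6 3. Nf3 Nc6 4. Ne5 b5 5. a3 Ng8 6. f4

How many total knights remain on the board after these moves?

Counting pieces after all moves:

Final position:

  a b c d e f g h
  ─────────────────
8│♜ · ♝ ♛ ♚ ♝ ♞ ♜│8
7│· · ♟ ♟ ♟ ♟ ♟ ♟│7
6│· · ♞ · · · · ·│6
5│♟ ♟ · · ♘ · · ·│5
4│· · · · · ♙ · ·│4
3│♙ · ♘ · · · ♙ ·│3
2│· ♙ ♙ ♙ ♙ · · ♙│2
1│♖ · ♗ ♕ ♔ ♗ · ♖│1
  ─────────────────
  a b c d e f g h


4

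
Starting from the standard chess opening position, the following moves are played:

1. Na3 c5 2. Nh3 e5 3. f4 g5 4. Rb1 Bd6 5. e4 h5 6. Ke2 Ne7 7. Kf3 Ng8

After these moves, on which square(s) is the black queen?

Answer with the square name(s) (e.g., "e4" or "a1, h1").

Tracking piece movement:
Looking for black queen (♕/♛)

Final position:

  a b c d e f g h
  ─────────────────
8│♜ ♞ ♝ ♛ ♚ · ♞ ♜│8
7│♟ ♟ · ♟ · ♟ · ·│7
6│· · · ♝ · · · ·│6
5│· · ♟ · ♟ · ♟ ♟│5
4│· · · · ♙ ♙ · ·│4
3│♘ · · · · ♔ · ♘│3
2│♙ ♙ ♙ ♙ · · ♙ ♙│2
1│· ♖ ♗ ♕ · ♗ · ♖│1
  ─────────────────
  a b c d e f g h


d8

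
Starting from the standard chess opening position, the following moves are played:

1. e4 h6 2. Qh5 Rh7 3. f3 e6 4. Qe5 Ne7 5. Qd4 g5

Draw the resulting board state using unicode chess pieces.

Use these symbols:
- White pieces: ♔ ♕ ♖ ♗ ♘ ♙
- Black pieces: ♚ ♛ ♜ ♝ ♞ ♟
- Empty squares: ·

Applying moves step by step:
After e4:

♜ ♞ ♝ ♛ ♚ ♝ ♞ ♜
♟ ♟ ♟ ♟ ♟ ♟ ♟ ♟
· · · · · · · ·
· · · · · · · ·
· · · · ♙ · · ·
· · · · · · · ·
♙ ♙ ♙ ♙ · ♙ ♙ ♙
♖ ♘ ♗ ♕ ♔ ♗ ♘ ♖


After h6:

♜ ♞ ♝ ♛ ♚ ♝ ♞ ♜
♟ ♟ ♟ ♟ ♟ ♟ ♟ ·
· · · · · · · ♟
· · · · · · · ·
· · · · ♙ · · ·
· · · · · · · ·
♙ ♙ ♙ ♙ · ♙ ♙ ♙
♖ ♘ ♗ ♕ ♔ ♗ ♘ ♖


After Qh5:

♜ ♞ ♝ ♛ ♚ ♝ ♞ ♜
♟ ♟ ♟ ♟ ♟ ♟ ♟ ·
· · · · · · · ♟
· · · · · · · ♕
· · · · ♙ · · ·
· · · · · · · ·
♙ ♙ ♙ ♙ · ♙ ♙ ♙
♖ ♘ ♗ · ♔ ♗ ♘ ♖


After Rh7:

♜ ♞ ♝ ♛ ♚ ♝ ♞ ·
♟ ♟ ♟ ♟ ♟ ♟ ♟ ♜
· · · · · · · ♟
· · · · · · · ♕
· · · · ♙ · · ·
· · · · · · · ·
♙ ♙ ♙ ♙ · ♙ ♙ ♙
♖ ♘ ♗ · ♔ ♗ ♘ ♖


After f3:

♜ ♞ ♝ ♛ ♚ ♝ ♞ ·
♟ ♟ ♟ ♟ ♟ ♟ ♟ ♜
· · · · · · · ♟
· · · · · · · ♕
· · · · ♙ · · ·
· · · · · ♙ · ·
♙ ♙ ♙ ♙ · · ♙ ♙
♖ ♘ ♗ · ♔ ♗ ♘ ♖


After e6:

♜ ♞ ♝ ♛ ♚ ♝ ♞ ·
♟ ♟ ♟ ♟ · ♟ ♟ ♜
· · · · ♟ · · ♟
· · · · · · · ♕
· · · · ♙ · · ·
· · · · · ♙ · ·
♙ ♙ ♙ ♙ · · ♙ ♙
♖ ♘ ♗ · ♔ ♗ ♘ ♖


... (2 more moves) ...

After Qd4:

♜ ♞ ♝ ♛ ♚ ♝ · ·
♟ ♟ ♟ ♟ ♞ ♟ ♟ ♜
· · · · ♟ · · ♟
· · · · · · · ·
· · · ♕ ♙ · · ·
· · · · · ♙ · ·
♙ ♙ ♙ ♙ · · ♙ ♙
♖ ♘ ♗ · ♔ ♗ ♘ ♖


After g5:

♜ ♞ ♝ ♛ ♚ ♝ · ·
♟ ♟ ♟ ♟ ♞ ♟ · ♜
· · · · ♟ · · ♟
· · · · · · ♟ ·
· · · ♕ ♙ · · ·
· · · · · ♙ · ·
♙ ♙ ♙ ♙ · · ♙ ♙
♖ ♘ ♗ · ♔ ♗ ♘ ♖



  a b c d e f g h
  ─────────────────
8│♜ ♞ ♝ ♛ ♚ ♝ · ·│8
7│♟ ♟ ♟ ♟ ♞ ♟ · ♜│7
6│· · · · ♟ · · ♟│6
5│· · · · · · ♟ ·│5
4│· · · ♕ ♙ · · ·│4
3│· · · · · ♙ · ·│3
2│♙ ♙ ♙ ♙ · · ♙ ♙│2
1│♖ ♘ ♗ · ♔ ♗ ♘ ♖│1
  ─────────────────
  a b c d e f g h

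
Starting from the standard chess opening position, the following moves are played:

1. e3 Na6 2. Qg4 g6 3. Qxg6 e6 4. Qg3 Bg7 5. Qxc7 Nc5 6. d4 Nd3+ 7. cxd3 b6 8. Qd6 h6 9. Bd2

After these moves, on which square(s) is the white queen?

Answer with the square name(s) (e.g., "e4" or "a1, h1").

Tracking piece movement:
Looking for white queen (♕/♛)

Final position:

  a b c d e f g h
  ─────────────────
8│♜ · ♝ ♛ ♚ · ♞ ♜│8
7│♟ · · ♟ · ♟ ♝ ·│7
6│· ♟ · ♕ ♟ · · ♟│6
5│· · · · · · · ·│5
4│· · · ♙ · · · ·│4
3│· · · ♙ ♙ · · ·│3
2│♙ ♙ · ♗ · ♙ ♙ ♙│2
1│♖ ♘ · · ♔ ♗ ♘ ♖│1
  ─────────────────
  a b c d e f g h


d6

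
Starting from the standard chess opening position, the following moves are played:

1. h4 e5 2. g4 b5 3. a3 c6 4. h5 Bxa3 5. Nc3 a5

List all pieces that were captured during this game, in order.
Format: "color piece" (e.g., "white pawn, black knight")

Tracking captures:
  Bxa3: captured white pawn

white pawn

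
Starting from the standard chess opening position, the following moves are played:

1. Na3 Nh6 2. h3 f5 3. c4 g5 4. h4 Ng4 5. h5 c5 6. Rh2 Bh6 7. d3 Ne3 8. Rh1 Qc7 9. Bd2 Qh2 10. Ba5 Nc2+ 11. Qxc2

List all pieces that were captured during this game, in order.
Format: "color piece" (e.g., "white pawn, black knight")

Tracking captures:
  Qxc2: captured black knight

black knight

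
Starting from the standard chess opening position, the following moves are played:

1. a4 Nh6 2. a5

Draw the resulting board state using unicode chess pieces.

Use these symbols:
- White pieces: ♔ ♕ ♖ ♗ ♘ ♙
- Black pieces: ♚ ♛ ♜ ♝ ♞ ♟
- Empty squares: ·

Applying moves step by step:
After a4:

♜ ♞ ♝ ♛ ♚ ♝ ♞ ♜
♟ ♟ ♟ ♟ ♟ ♟ ♟ ♟
· · · · · · · ·
· · · · · · · ·
♙ · · · · · · ·
· · · · · · · ·
· ♙ ♙ ♙ ♙ ♙ ♙ ♙
♖ ♘ ♗ ♕ ♔ ♗ ♘ ♖


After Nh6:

♜ ♞ ♝ ♛ ♚ ♝ · ♜
♟ ♟ ♟ ♟ ♟ ♟ ♟ ♟
· · · · · · · ♞
· · · · · · · ·
♙ · · · · · · ·
· · · · · · · ·
· ♙ ♙ ♙ ♙ ♙ ♙ ♙
♖ ♘ ♗ ♕ ♔ ♗ ♘ ♖


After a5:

♜ ♞ ♝ ♛ ♚ ♝ · ♜
♟ ♟ ♟ ♟ ♟ ♟ ♟ ♟
· · · · · · · ♞
♙ · · · · · · ·
· · · · · · · ·
· · · · · · · ·
· ♙ ♙ ♙ ♙ ♙ ♙ ♙
♖ ♘ ♗ ♕ ♔ ♗ ♘ ♖



  a b c d e f g h
  ─────────────────
8│♜ ♞ ♝ ♛ ♚ ♝ · ♜│8
7│♟ ♟ ♟ ♟ ♟ ♟ ♟ ♟│7
6│· · · · · · · ♞│6
5│♙ · · · · · · ·│5
4│· · · · · · · ·│4
3│· · · · · · · ·│3
2│· ♙ ♙ ♙ ♙ ♙ ♙ ♙│2
1│♖ ♘ ♗ ♕ ♔ ♗ ♘ ♖│1
  ─────────────────
  a b c d e f g h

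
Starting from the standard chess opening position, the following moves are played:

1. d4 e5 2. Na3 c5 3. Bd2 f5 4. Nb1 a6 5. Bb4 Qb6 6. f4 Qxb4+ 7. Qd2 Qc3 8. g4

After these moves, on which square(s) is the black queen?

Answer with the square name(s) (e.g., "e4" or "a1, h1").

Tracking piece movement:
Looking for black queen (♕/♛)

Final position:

  a b c d e f g h
  ─────────────────
8│♜ ♞ ♝ · ♚ ♝ ♞ ♜│8
7│· ♟ · ♟ · · ♟ ♟│7
6│♟ · · · · · · ·│6
5│· · ♟ · ♟ ♟ · ·│5
4│· · · ♙ · ♙ ♙ ·│4
3│· · ♛ · · · · ·│3
2│♙ ♙ ♙ ♕ ♙ · · ♙│2
1│♖ ♘ · · ♔ ♗ ♘ ♖│1
  ─────────────────
  a b c d e f g h


c3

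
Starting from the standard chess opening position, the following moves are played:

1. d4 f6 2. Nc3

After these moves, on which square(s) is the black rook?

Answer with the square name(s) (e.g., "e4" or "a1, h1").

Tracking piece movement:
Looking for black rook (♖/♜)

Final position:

  a b c d e f g h
  ─────────────────
8│♜ ♞ ♝ ♛ ♚ ♝ ♞ ♜│8
7│♟ ♟ ♟ ♟ ♟ · ♟ ♟│7
6│· · · · · ♟ · ·│6
5│· · · · · · · ·│5
4│· · · ♙ · · · ·│4
3│· · ♘ · · · · ·│3
2│♙ ♙ ♙ · ♙ ♙ ♙ ♙│2
1│♖ · ♗ ♕ ♔ ♗ ♘ ♖│1
  ─────────────────
  a b c d e f g h


a8, h8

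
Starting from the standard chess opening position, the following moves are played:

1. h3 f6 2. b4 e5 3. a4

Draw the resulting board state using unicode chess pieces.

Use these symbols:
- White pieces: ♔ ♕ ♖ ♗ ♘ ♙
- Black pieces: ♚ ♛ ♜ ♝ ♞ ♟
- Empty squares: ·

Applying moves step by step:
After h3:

♜ ♞ ♝ ♛ ♚ ♝ ♞ ♜
♟ ♟ ♟ ♟ ♟ ♟ ♟ ♟
· · · · · · · ·
· · · · · · · ·
· · · · · · · ·
· · · · · · · ♙
♙ ♙ ♙ ♙ ♙ ♙ ♙ ·
♖ ♘ ♗ ♕ ♔ ♗ ♘ ♖


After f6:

♜ ♞ ♝ ♛ ♚ ♝ ♞ ♜
♟ ♟ ♟ ♟ ♟ · ♟ ♟
· · · · · ♟ · ·
· · · · · · · ·
· · · · · · · ·
· · · · · · · ♙
♙ ♙ ♙ ♙ ♙ ♙ ♙ ·
♖ ♘ ♗ ♕ ♔ ♗ ♘ ♖


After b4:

♜ ♞ ♝ ♛ ♚ ♝ ♞ ♜
♟ ♟ ♟ ♟ ♟ · ♟ ♟
· · · · · ♟ · ·
· · · · · · · ·
· ♙ · · · · · ·
· · · · · · · ♙
♙ · ♙ ♙ ♙ ♙ ♙ ·
♖ ♘ ♗ ♕ ♔ ♗ ♘ ♖


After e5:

♜ ♞ ♝ ♛ ♚ ♝ ♞ ♜
♟ ♟ ♟ ♟ · · ♟ ♟
· · · · · ♟ · ·
· · · · ♟ · · ·
· ♙ · · · · · ·
· · · · · · · ♙
♙ · ♙ ♙ ♙ ♙ ♙ ·
♖ ♘ ♗ ♕ ♔ ♗ ♘ ♖


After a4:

♜ ♞ ♝ ♛ ♚ ♝ ♞ ♜
♟ ♟ ♟ ♟ · · ♟ ♟
· · · · · ♟ · ·
· · · · ♟ · · ·
♙ ♙ · · · · · ·
· · · · · · · ♙
· · ♙ ♙ ♙ ♙ ♙ ·
♖ ♘ ♗ ♕ ♔ ♗ ♘ ♖



  a b c d e f g h
  ─────────────────
8│♜ ♞ ♝ ♛ ♚ ♝ ♞ ♜│8
7│♟ ♟ ♟ ♟ · · ♟ ♟│7
6│· · · · · ♟ · ·│6
5│· · · · ♟ · · ·│5
4│♙ ♙ · · · · · ·│4
3│· · · · · · · ♙│3
2│· · ♙ ♙ ♙ ♙ ♙ ·│2
1│♖ ♘ ♗ ♕ ♔ ♗ ♘ ♖│1
  ─────────────────
  a b c d e f g h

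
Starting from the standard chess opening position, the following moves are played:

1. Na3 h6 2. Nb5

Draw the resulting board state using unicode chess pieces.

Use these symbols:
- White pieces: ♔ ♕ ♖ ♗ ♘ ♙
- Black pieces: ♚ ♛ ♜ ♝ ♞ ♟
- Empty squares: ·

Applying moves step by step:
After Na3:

♜ ♞ ♝ ♛ ♚ ♝ ♞ ♜
♟ ♟ ♟ ♟ ♟ ♟ ♟ ♟
· · · · · · · ·
· · · · · · · ·
· · · · · · · ·
♘ · · · · · · ·
♙ ♙ ♙ ♙ ♙ ♙ ♙ ♙
♖ · ♗ ♕ ♔ ♗ ♘ ♖


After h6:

♜ ♞ ♝ ♛ ♚ ♝ ♞ ♜
♟ ♟ ♟ ♟ ♟ ♟ ♟ ·
· · · · · · · ♟
· · · · · · · ·
· · · · · · · ·
♘ · · · · · · ·
♙ ♙ ♙ ♙ ♙ ♙ ♙ ♙
♖ · ♗ ♕ ♔ ♗ ♘ ♖


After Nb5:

♜ ♞ ♝ ♛ ♚ ♝ ♞ ♜
♟ ♟ ♟ ♟ ♟ ♟ ♟ ·
· · · · · · · ♟
· ♘ · · · · · ·
· · · · · · · ·
· · · · · · · ·
♙ ♙ ♙ ♙ ♙ ♙ ♙ ♙
♖ · ♗ ♕ ♔ ♗ ♘ ♖



  a b c d e f g h
  ─────────────────
8│♜ ♞ ♝ ♛ ♚ ♝ ♞ ♜│8
7│♟ ♟ ♟ ♟ ♟ ♟ ♟ ·│7
6│· · · · · · · ♟│6
5│· ♘ · · · · · ·│5
4│· · · · · · · ·│4
3│· · · · · · · ·│3
2│♙ ♙ ♙ ♙ ♙ ♙ ♙ ♙│2
1│♖ · ♗ ♕ ♔ ♗ ♘ ♖│1
  ─────────────────
  a b c d e f g h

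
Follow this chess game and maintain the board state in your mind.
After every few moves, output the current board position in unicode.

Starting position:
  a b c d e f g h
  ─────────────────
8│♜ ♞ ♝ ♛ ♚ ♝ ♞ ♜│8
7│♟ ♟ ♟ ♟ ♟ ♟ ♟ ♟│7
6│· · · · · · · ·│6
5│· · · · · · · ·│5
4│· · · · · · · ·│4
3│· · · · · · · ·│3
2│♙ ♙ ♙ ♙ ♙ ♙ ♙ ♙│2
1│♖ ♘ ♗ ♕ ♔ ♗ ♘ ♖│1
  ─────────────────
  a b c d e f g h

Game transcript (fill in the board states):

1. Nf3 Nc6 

  a b c d e f g h
  ─────────────────
8│♜ · ♝ ♛ ♚ ♝ ♞ ♜│8
7│♟ ♟ ♟ ♟ ♟ ♟ ♟ ♟│7
6│· · ♞ · · · · ·│6
5│· · · · · · · ·│5
4│· · · · · · · ·│4
3│· · · · · ♘ · ·│3
2│♙ ♙ ♙ ♙ ♙ ♙ ♙ ♙│2
1│♖ ♘ ♗ ♕ ♔ ♗ · ♖│1
  ─────────────────
  a b c d e f g h

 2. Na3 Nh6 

  a b c d e f g h
  ─────────────────
8│♜ · ♝ ♛ ♚ ♝ · ♜│8
7│♟ ♟ ♟ ♟ ♟ ♟ ♟ ♟│7
6│· · ♞ · · · · ♞│6
5│· · · · · · · ·│5
4│· · · · · · · ·│4
3│♘ · · · · ♘ · ·│3
2│♙ ♙ ♙ ♙ ♙ ♙ ♙ ♙│2
1│♖ · ♗ ♕ ♔ ♗ · ♖│1
  ─────────────────
  a b c d e f g h

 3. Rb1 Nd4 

  a b c d e f g h
  ─────────────────
8│♜ · ♝ ♛ ♚ ♝ · ♜│8
7│♟ ♟ ♟ ♟ ♟ ♟ ♟ ♟│7
6│· · · · · · · ♞│6
5│· · · · · · · ·│5
4│· · · ♞ · · · ·│4
3│♘ · · · · ♘ · ·│3
2│♙ ♙ ♙ ♙ ♙ ♙ ♙ ♙│2
1│· ♖ ♗ ♕ ♔ ♗ · ♖│1
  ─────────────────
  a b c d e f g h

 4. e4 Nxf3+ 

  a b c d e f g h
  ─────────────────
8│♜ · ♝ ♛ ♚ ♝ · ♜│8
7│♟ ♟ ♟ ♟ ♟ ♟ ♟ ♟│7
6│· · · · · · · ♞│6
5│· · · · · · · ·│5
4│· · · · ♙ · · ·│4
3│♘ · · · · ♞ · ·│3
2│♙ ♙ ♙ ♙ · ♙ ♙ ♙│2
1│· ♖ ♗ ♕ ♔ ♗ · ♖│1
  ─────────────────
  a b c d e f g h

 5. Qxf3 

  a b c d e f g h
  ─────────────────
8│♜ · ♝ ♛ ♚ ♝ · ♜│8
7│♟ ♟ ♟ ♟ ♟ ♟ ♟ ♟│7
6│· · · · · · · ♞│6
5│· · · · · · · ·│5
4│· · · · ♙ · · ·│4
3│♘ · · · · ♕ · ·│3
2│♙ ♙ ♙ ♙ · ♙ ♙ ♙│2
1│· ♖ ♗ · ♔ ♗ · ♖│1
  ─────────────────
  a b c d e f g h


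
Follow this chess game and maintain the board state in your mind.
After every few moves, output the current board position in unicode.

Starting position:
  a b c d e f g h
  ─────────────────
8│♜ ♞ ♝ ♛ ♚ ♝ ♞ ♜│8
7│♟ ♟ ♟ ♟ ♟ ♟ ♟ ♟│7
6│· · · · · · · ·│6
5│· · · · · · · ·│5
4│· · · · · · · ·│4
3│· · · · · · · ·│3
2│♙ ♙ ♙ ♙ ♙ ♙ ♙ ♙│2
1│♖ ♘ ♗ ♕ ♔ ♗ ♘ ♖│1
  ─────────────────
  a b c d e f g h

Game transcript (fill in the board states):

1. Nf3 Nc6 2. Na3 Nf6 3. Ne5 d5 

  a b c d e f g h
  ─────────────────
8│♜ · ♝ ♛ ♚ ♝ · ♜│8
7│♟ ♟ ♟ · ♟ ♟ ♟ ♟│7
6│· · ♞ · · ♞ · ·│6
5│· · · ♟ ♘ · · ·│5
4│· · · · · · · ·│4
3│♘ · · · · · · ·│3
2│♙ ♙ ♙ ♙ ♙ ♙ ♙ ♙│2
1│♖ · ♗ ♕ ♔ ♗ · ♖│1
  ─────────────────
  a b c d e f g h

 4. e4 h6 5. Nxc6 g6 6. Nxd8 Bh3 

  a b c d e f g h
  ─────────────────
8│♜ · · ♘ ♚ ♝ · ♜│8
7│♟ ♟ ♟ · ♟ ♟ · ·│7
6│· · · · · ♞ ♟ ♟│6
5│· · · ♟ · · · ·│5
4│· · · · ♙ · · ·│4
3│♘ · · · · · · ♝│3
2│♙ ♙ ♙ ♙ · ♙ ♙ ♙│2
1│♖ · ♗ ♕ ♔ ♗ · ♖│1
  ─────────────────
  a b c d e f g h

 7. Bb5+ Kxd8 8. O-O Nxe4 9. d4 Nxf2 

  a b c d e f g h
  ─────────────────
8│♜ · · ♚ · ♝ · ♜│8
7│♟ ♟ ♟ · ♟ ♟ · ·│7
6│· · · · · · ♟ ♟│6
5│· ♗ · ♟ · · · ·│5
4│· · · ♙ · · · ·│4
3│♘ · · · · · · ♝│3
2│♙ ♙ ♙ · · ♞ ♙ ♙│2
1│♖ · ♗ ♕ · ♖ ♔ ·│1
  ─────────────────
  a b c d e f g h

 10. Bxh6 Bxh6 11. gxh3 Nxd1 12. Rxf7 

  a b c d e f g h
  ─────────────────
8│♜ · · ♚ · · · ♜│8
7│♟ ♟ ♟ · ♟ ♖ · ·│7
6│· · · · · · ♟ ♝│6
5│· ♗ · ♟ · · · ·│5
4│· · · ♙ · · · ·│4
3│♘ · · · · · · ♙│3
2│♙ ♙ ♙ · · · · ♙│2
1│♖ · · ♞ · · ♔ ·│1
  ─────────────────
  a b c d e f g h


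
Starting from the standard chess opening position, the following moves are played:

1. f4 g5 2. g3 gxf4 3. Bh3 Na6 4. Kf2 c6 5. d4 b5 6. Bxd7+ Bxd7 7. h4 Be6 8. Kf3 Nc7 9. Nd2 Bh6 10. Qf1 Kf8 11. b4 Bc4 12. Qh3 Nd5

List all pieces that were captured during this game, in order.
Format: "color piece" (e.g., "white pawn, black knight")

Tracking captures:
  gxf4: captured white pawn
  Bxd7+: captured black pawn
  Bxd7: captured white bishop

white pawn, black pawn, white bishop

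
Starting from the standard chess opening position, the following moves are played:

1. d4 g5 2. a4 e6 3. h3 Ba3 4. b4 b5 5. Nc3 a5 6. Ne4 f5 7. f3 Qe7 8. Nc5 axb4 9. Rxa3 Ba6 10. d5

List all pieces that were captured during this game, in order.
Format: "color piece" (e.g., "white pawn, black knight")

Tracking captures:
  axb4: captured white pawn
  Rxa3: captured black bishop

white pawn, black bishop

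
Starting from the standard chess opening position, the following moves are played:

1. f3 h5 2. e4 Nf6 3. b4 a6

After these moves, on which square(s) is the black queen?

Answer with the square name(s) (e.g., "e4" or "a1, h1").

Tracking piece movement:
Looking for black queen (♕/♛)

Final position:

  a b c d e f g h
  ─────────────────
8│♜ ♞ ♝ ♛ ♚ ♝ · ♜│8
7│· ♟ ♟ ♟ ♟ ♟ ♟ ·│7
6│♟ · · · · ♞ · ·│6
5│· · · · · · · ♟│5
4│· ♙ · · ♙ · · ·│4
3│· · · · · ♙ · ·│3
2│♙ · ♙ ♙ · · ♙ ♙│2
1│♖ ♘ ♗ ♕ ♔ ♗ ♘ ♖│1
  ─────────────────
  a b c d e f g h


d8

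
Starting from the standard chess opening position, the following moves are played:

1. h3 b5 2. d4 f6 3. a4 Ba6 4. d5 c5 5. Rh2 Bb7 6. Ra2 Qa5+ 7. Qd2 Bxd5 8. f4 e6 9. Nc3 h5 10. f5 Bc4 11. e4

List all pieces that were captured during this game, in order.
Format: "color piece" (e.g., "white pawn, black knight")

Tracking captures:
  Bxd5: captured white pawn

white pawn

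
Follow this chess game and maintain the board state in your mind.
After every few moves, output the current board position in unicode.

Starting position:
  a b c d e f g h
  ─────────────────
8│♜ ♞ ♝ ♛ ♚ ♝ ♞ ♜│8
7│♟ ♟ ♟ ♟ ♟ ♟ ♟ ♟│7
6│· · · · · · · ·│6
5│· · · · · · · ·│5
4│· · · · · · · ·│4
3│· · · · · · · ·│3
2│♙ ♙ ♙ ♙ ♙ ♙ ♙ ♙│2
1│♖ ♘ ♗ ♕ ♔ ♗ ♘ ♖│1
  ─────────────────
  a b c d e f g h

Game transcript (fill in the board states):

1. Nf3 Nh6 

  a b c d e f g h
  ─────────────────
8│♜ ♞ ♝ ♛ ♚ ♝ · ♜│8
7│♟ ♟ ♟ ♟ ♟ ♟ ♟ ♟│7
6│· · · · · · · ♞│6
5│· · · · · · · ·│5
4│· · · · · · · ·│4
3│· · · · · ♘ · ·│3
2│♙ ♙ ♙ ♙ ♙ ♙ ♙ ♙│2
1│♖ ♘ ♗ ♕ ♔ ♗ · ♖│1
  ─────────────────
  a b c d e f g h

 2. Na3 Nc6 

  a b c d e f g h
  ─────────────────
8│♜ · ♝ ♛ ♚ ♝ · ♜│8
7│♟ ♟ ♟ ♟ ♟ ♟ ♟ ♟│7
6│· · ♞ · · · · ♞│6
5│· · · · · · · ·│5
4│· · · · · · · ·│4
3│♘ · · · · ♘ · ·│3
2│♙ ♙ ♙ ♙ ♙ ♙ ♙ ♙│2
1│♖ · ♗ ♕ ♔ ♗ · ♖│1
  ─────────────────
  a b c d e f g h

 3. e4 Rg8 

  a b c d e f g h
  ─────────────────
8│♜ · ♝ ♛ ♚ ♝ ♜ ·│8
7│♟ ♟ ♟ ♟ ♟ ♟ ♟ ♟│7
6│· · ♞ · · · · ♞│6
5│· · · · · · · ·│5
4│· · · · ♙ · · ·│4
3│♘ · · · · ♘ · ·│3
2│♙ ♙ ♙ ♙ · ♙ ♙ ♙│2
1│♖ · ♗ ♕ ♔ ♗ · ♖│1
  ─────────────────
  a b c d e f g h

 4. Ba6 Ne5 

  a b c d e f g h
  ─────────────────
8│♜ · ♝ ♛ ♚ ♝ ♜ ·│8
7│♟ ♟ ♟ ♟ ♟ ♟ ♟ ♟│7
6│♗ · · · · · · ♞│6
5│· · · · ♞ · · ·│5
4│· · · · ♙ · · ·│4
3│♘ · · · · ♘ · ·│3
2│♙ ♙ ♙ ♙ · ♙ ♙ ♙│2
1│♖ · ♗ ♕ ♔ · · ♖│1
  ─────────────────
  a b c d e f g h

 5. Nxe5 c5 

  a b c d e f g h
  ─────────────────
8│♜ · ♝ ♛ ♚ ♝ ♜ ·│8
7│♟ ♟ · ♟ ♟ ♟ ♟ ♟│7
6│♗ · · · · · · ♞│6
5│· · ♟ · ♘ · · ·│5
4│· · · · ♙ · · ·│4
3│♘ · · · · · · ·│3
2│♙ ♙ ♙ ♙ · ♙ ♙ ♙│2
1│♖ · ♗ ♕ ♔ · · ♖│1
  ─────────────────
  a b c d e f g h



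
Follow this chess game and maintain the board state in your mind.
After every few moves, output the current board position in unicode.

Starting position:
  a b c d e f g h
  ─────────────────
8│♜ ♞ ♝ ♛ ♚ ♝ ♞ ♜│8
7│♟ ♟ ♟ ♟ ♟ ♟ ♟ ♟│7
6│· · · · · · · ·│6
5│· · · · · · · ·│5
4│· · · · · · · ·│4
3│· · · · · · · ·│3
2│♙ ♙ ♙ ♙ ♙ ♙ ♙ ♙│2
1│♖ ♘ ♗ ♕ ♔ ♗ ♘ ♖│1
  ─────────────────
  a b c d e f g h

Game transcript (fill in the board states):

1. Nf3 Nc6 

  a b c d e f g h
  ─────────────────
8│♜ · ♝ ♛ ♚ ♝ ♞ ♜│8
7│♟ ♟ ♟ ♟ ♟ ♟ ♟ ♟│7
6│· · ♞ · · · · ·│6
5│· · · · · · · ·│5
4│· · · · · · · ·│4
3│· · · · · ♘ · ·│3
2│♙ ♙ ♙ ♙ ♙ ♙ ♙ ♙│2
1│♖ ♘ ♗ ♕ ♔ ♗ · ♖│1
  ─────────────────
  a b c d e f g h

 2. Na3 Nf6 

  a b c d e f g h
  ─────────────────
8│♜ · ♝ ♛ ♚ ♝ · ♜│8
7│♟ ♟ ♟ ♟ ♟ ♟ ♟ ♟│7
6│· · ♞ · · ♞ · ·│6
5│· · · · · · · ·│5
4│· · · · · · · ·│4
3│♘ · · · · ♘ · ·│3
2│♙ ♙ ♙ ♙ ♙ ♙ ♙ ♙│2
1│♖ · ♗ ♕ ♔ ♗ · ♖│1
  ─────────────────
  a b c d e f g h

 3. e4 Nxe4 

  a b c d e f g h
  ─────────────────
8│♜ · ♝ ♛ ♚ ♝ · ♜│8
7│♟ ♟ ♟ ♟ ♟ ♟ ♟ ♟│7
6│· · ♞ · · · · ·│6
5│· · · · · · · ·│5
4│· · · · ♞ · · ·│4
3│♘ · · · · ♘ · ·│3
2│♙ ♙ ♙ ♙ · ♙ ♙ ♙│2
1│♖ · ♗ ♕ ♔ ♗ · ♖│1
  ─────────────────
  a b c d e f g h

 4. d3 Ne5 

  a b c d e f g h
  ─────────────────
8│♜ · ♝ ♛ ♚ ♝ · ♜│8
7│♟ ♟ ♟ ♟ ♟ ♟ ♟ ♟│7
6│· · · · · · · ·│6
5│· · · · ♞ · · ·│5
4│· · · · ♞ · · ·│4
3│♘ · · ♙ · ♘ · ·│3
2│♙ ♙ ♙ · · ♙ ♙ ♙│2
1│♖ · ♗ ♕ ♔ ♗ · ♖│1
  ─────────────────
  a b c d e f g h



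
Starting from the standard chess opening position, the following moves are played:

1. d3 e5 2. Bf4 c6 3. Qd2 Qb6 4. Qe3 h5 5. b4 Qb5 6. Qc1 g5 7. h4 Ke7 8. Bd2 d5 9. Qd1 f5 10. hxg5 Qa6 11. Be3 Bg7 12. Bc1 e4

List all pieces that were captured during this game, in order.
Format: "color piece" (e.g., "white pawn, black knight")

Tracking captures:
  hxg5: captured black pawn

black pawn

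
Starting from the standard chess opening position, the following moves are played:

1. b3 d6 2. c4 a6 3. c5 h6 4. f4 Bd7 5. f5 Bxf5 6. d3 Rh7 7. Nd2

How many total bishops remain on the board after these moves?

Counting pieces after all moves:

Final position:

  a b c d e f g h
  ─────────────────
8│♜ ♞ · ♛ ♚ ♝ ♞ ·│8
7│· ♟ ♟ · ♟ ♟ ♟ ♜│7
6│♟ · · ♟ · · · ♟│6
5│· · ♙ · · ♝ · ·│5
4│· · · · · · · ·│4
3│· ♙ · ♙ · · · ·│3
2│♙ · · ♘ ♙ · ♙ ♙│2
1│♖ · ♗ ♕ ♔ ♗ ♘ ♖│1
  ─────────────────
  a b c d e f g h


4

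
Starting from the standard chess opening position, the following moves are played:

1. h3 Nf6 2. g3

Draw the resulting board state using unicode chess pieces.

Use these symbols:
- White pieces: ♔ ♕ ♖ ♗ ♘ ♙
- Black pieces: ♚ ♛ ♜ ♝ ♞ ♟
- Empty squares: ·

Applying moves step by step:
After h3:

♜ ♞ ♝ ♛ ♚ ♝ ♞ ♜
♟ ♟ ♟ ♟ ♟ ♟ ♟ ♟
· · · · · · · ·
· · · · · · · ·
· · · · · · · ·
· · · · · · · ♙
♙ ♙ ♙ ♙ ♙ ♙ ♙ ·
♖ ♘ ♗ ♕ ♔ ♗ ♘ ♖


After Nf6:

♜ ♞ ♝ ♛ ♚ ♝ · ♜
♟ ♟ ♟ ♟ ♟ ♟ ♟ ♟
· · · · · ♞ · ·
· · · · · · · ·
· · · · · · · ·
· · · · · · · ♙
♙ ♙ ♙ ♙ ♙ ♙ ♙ ·
♖ ♘ ♗ ♕ ♔ ♗ ♘ ♖


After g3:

♜ ♞ ♝ ♛ ♚ ♝ · ♜
♟ ♟ ♟ ♟ ♟ ♟ ♟ ♟
· · · · · ♞ · ·
· · · · · · · ·
· · · · · · · ·
· · · · · · ♙ ♙
♙ ♙ ♙ ♙ ♙ ♙ · ·
♖ ♘ ♗ ♕ ♔ ♗ ♘ ♖



  a b c d e f g h
  ─────────────────
8│♜ ♞ ♝ ♛ ♚ ♝ · ♜│8
7│♟ ♟ ♟ ♟ ♟ ♟ ♟ ♟│7
6│· · · · · ♞ · ·│6
5│· · · · · · · ·│5
4│· · · · · · · ·│4
3│· · · · · · ♙ ♙│3
2│♙ ♙ ♙ ♙ ♙ ♙ · ·│2
1│♖ ♘ ♗ ♕ ♔ ♗ ♘ ♖│1
  ─────────────────
  a b c d e f g h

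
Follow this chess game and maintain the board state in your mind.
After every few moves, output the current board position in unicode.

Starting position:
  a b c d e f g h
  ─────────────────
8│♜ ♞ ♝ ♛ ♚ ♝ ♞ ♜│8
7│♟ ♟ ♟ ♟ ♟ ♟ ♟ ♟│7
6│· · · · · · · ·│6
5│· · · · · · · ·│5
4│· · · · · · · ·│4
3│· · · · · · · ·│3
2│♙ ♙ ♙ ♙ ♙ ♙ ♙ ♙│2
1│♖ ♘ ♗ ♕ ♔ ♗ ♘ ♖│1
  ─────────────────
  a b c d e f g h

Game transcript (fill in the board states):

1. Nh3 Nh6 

  a b c d e f g h
  ─────────────────
8│♜ ♞ ♝ ♛ ♚ ♝ · ♜│8
7│♟ ♟ ♟ ♟ ♟ ♟ ♟ ♟│7
6│· · · · · · · ♞│6
5│· · · · · · · ·│5
4│· · · · · · · ·│4
3│· · · · · · · ♘│3
2│♙ ♙ ♙ ♙ ♙ ♙ ♙ ♙│2
1│♖ ♘ ♗ ♕ ♔ ♗ · ♖│1
  ─────────────────
  a b c d e f g h

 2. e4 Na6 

  a b c d e f g h
  ─────────────────
8│♜ · ♝ ♛ ♚ ♝ · ♜│8
7│♟ ♟ ♟ ♟ ♟ ♟ ♟ ♟│7
6│♞ · · · · · · ♞│6
5│· · · · · · · ·│5
4│· · · · ♙ · · ·│4
3│· · · · · · · ♘│3
2│♙ ♙ ♙ ♙ · ♙ ♙ ♙│2
1│♖ ♘ ♗ ♕ ♔ ♗ · ♖│1
  ─────────────────
  a b c d e f g h

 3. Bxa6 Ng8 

  a b c d e f g h
  ─────────────────
8│♜ · ♝ ♛ ♚ ♝ ♞ ♜│8
7│♟ ♟ ♟ ♟ ♟ ♟ ♟ ♟│7
6│♗ · · · · · · ·│6
5│· · · · · · · ·│5
4│· · · · ♙ · · ·│4
3│· · · · · · · ♘│3
2│♙ ♙ ♙ ♙ · ♙ ♙ ♙│2
1│♖ ♘ ♗ ♕ ♔ · · ♖│1
  ─────────────────
  a b c d e f g h

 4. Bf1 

  a b c d e f g h
  ─────────────────
8│♜ · ♝ ♛ ♚ ♝ ♞ ♜│8
7│♟ ♟ ♟ ♟ ♟ ♟ ♟ ♟│7
6│· · · · · · · ·│6
5│· · · · · · · ·│5
4│· · · · ♙ · · ·│4
3│· · · · · · · ♘│3
2│♙ ♙ ♙ ♙ · ♙ ♙ ♙│2
1│♖ ♘ ♗ ♕ ♔ ♗ · ♖│1
  ─────────────────
  a b c d e f g h


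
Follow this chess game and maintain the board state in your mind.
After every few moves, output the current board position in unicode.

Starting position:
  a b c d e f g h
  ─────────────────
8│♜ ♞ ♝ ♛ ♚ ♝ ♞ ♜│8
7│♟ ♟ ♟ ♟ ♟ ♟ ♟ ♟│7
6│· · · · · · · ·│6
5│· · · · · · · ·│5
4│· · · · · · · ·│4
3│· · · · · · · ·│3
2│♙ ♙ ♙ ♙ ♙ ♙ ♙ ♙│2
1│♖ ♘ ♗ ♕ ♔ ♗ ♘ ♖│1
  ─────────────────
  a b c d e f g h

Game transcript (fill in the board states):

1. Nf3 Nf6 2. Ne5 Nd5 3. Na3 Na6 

  a b c d e f g h
  ─────────────────
8│♜ · ♝ ♛ ♚ ♝ · ♜│8
7│♟ ♟ ♟ ♟ ♟ ♟ ♟ ♟│7
6│♞ · · · · · · ·│6
5│· · · ♞ ♘ · · ·│5
4│· · · · · · · ·│4
3│♘ · · · · · · ·│3
2│♙ ♙ ♙ ♙ ♙ ♙ ♙ ♙│2
1│♖ · ♗ ♕ ♔ ♗ · ♖│1
  ─────────────────
  a b c d e f g h

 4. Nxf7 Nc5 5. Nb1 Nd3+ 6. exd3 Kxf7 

  a b c d e f g h
  ─────────────────
8│♜ · ♝ ♛ · ♝ · ♜│8
7│♟ ♟ ♟ ♟ ♟ ♚ ♟ ♟│7
6│· · · · · · · ·│6
5│· · · ♞ · · · ·│5
4│· · · · · · · ·│4
3│· · · ♙ · · · ·│3
2│♙ ♙ ♙ ♙ · ♙ ♙ ♙│2
1│♖ ♘ ♗ ♕ ♔ ♗ · ♖│1
  ─────────────────
  a b c d e f g h

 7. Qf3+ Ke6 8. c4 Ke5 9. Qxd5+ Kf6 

  a b c d e f g h
  ─────────────────
8│♜ · ♝ ♛ · ♝ · ♜│8
7│♟ ♟ ♟ ♟ ♟ · ♟ ♟│7
6│· · · · · ♚ · ·│6
5│· · · ♕ · · · ·│5
4│· · ♙ · · · · ·│4
3│· · · ♙ · · · ·│3
2│♙ ♙ · ♙ · ♙ ♙ ♙│2
1│♖ ♘ ♗ · ♔ ♗ · ♖│1
  ─────────────────
  a b c d e f g h

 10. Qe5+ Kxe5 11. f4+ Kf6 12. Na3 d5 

  a b c d e f g h
  ─────────────────
8│♜ · ♝ ♛ · ♝ · ♜│8
7│♟ ♟ ♟ · ♟ · ♟ ♟│7
6│· · · · · ♚ · ·│6
5│· · · ♟ · · · ·│5
4│· · ♙ · · ♙ · ·│4
3│♘ · · ♙ · · · ·│3
2│♙ ♙ · ♙ · · ♙ ♙│2
1│♖ · ♗ · ♔ ♗ · ♖│1
  ─────────────────
  a b c d e f g h

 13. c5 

  a b c d e f g h
  ─────────────────
8│♜ · ♝ ♛ · ♝ · ♜│8
7│♟ ♟ ♟ · ♟ · ♟ ♟│7
6│· · · · · ♚ · ·│6
5│· · ♙ ♟ · · · ·│5
4│· · · · · ♙ · ·│4
3│♘ · · ♙ · · · ·│3
2│♙ ♙ · ♙ · · ♙ ♙│2
1│♖ · ♗ · ♔ ♗ · ♖│1
  ─────────────────
  a b c d e f g h
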